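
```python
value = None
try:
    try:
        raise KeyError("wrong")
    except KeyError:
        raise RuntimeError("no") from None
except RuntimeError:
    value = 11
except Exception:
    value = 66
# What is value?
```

Step-by-step execution trace:
1. Inner try raises KeyError; inner `except KeyError` catches it.
2. `raise RuntimeError(...) from None` raises RuntimeError (from None suppresses __context__, but the active exception is still RuntimeError).
3. Outer `except RuntimeError` matches → value = 11.
4. `except Exception` is not reached.
Result: 11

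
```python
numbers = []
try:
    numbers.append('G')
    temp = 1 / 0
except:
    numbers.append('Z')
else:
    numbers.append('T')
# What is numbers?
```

Step-by-step execution trace:
1. try: `numbers.append('G')` → numbers = ['G'].
2. `temp = 1 / 0` raises ZeroDivisionError.
3. bare `except` matches → `numbers.append('Z')` → numbers = ['G', 'Z'].
4. `else` is skipped (an exception was raised).
Result: ['G', 'Z']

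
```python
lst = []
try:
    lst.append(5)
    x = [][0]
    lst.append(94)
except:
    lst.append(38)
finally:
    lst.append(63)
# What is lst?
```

Step-by-step execution trace:
1. try: `lst.append(5)` → lst = [5].
2. `x = [][0]` raises IndexError; `lst.append(94)` is not reached.
3. bare `except` matches → `lst.append(38)` → lst = [5, 38].
4. finally always runs: `lst.append(63)` → lst = [5, 38, 63].
Result: [5, 38, 63]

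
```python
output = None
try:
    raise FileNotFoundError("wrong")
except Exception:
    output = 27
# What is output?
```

Step-by-step execution trace:
1. `raise FileNotFoundError(...)` raises FileNotFoundError.
2. `except Exception` matches (FileNotFoundError is a subclass of Exception) → output = 27.
Result: 27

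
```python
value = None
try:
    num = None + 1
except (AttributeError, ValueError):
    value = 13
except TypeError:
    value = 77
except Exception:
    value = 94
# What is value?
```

Step-by-step execution trace:
1. `num = None + 1` raises TypeError.
2. `except (AttributeError, ValueError)` does not match TypeError; skipped.
3. `except TypeError` matches (exact type match) → value = 77.
4. `except Exception` is not reached.
Result: 77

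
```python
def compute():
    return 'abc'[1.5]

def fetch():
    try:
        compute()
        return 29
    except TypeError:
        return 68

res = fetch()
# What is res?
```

Step-by-step execution trace:
1. `fetch()` calls `compute()`.
2. `compute()` evaluates `'abc'[1.5]`, which raises TypeError; it propagates to the caller.
3. `return 29` is not reached.
4. `except TypeError` in fetch matches → returns 68.
5. res = 68.
Result: 68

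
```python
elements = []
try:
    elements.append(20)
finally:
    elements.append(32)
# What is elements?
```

Step-by-step execution trace:
1. try: `elements.append(20)` → elements = [20].
2. The try body completes without raising.
3. finally always runs: `elements.append(32)` → elements = [20, 32].
Result: [20, 32]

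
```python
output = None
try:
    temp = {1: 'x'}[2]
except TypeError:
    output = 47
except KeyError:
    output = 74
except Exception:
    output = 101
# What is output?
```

Step-by-step execution trace:
1. `temp = {1: 'x'}[2]` raises KeyError.
2. `except TypeError` does not match KeyError; skipped.
3. `except KeyError` matches → output = 74.
4. Remaining except clauses are skipped.
Result: 74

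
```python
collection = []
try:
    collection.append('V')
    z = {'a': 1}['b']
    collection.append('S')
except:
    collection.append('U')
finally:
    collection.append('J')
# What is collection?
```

Step-by-step execution trace:
1. try: `collection.append('V')` → collection = ['V'].
2. `z = {'a': 1}['b']` raises KeyError; `collection.append('S')` is not reached.
3. bare `except` matches → `collection.append('U')` → collection = ['V', 'U'].
4. finally always runs: `collection.append('J')` → collection = ['V', 'U', 'J'].
Result: ['V', 'U', 'J']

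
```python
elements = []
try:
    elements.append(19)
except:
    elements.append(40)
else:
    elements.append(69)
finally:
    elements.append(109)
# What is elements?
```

Step-by-step execution trace:
1. try: `elements.append(19)` → elements = [19]. No exception raised.
2. `except` is skipped.
3. `else` runs: `elements.append(69)` → elements = [19, 69].
4. `finally` always runs: `elements.append(109)` → elements = [19, 69, 109].
Result: [19, 69, 109]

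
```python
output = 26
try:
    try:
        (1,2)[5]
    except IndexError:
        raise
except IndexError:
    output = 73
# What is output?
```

Step-by-step execution trace:
1. Inner try: `(1,2)[5]` raises IndexError.
2. Inner `except IndexError` matches; bare `raise` re-raises the same IndexError.
3. Outer `except IndexError` matches → output = 73.
Result: 73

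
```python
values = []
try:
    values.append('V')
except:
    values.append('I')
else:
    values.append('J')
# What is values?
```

Step-by-step execution trace:
1. try: `values.append('V')` → values = ['V']. No exception raised.
2. `except` is skipped.
3. `else` runs (try completed without exception): `values.append('J')` → values = ['V', 'J'].
Result: ['V', 'J']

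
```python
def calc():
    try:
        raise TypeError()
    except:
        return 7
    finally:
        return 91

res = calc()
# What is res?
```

Step-by-step execution trace:
1. `calc()` enters try: `raise TypeError()` raises TypeError.
2. bare `except` matches → `return 7` sets pending return value 7.
3. Before returning, `finally: return 91` runs and overrides the pending return.
4. calc() returns 91 → res = 91.
Result: 91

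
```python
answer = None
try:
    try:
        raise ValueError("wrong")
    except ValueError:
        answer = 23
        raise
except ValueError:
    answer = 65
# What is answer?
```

Step-by-step execution trace:
1. Inner try: `raise ValueError("wrong")` raises ValueError.
2. Inner `except ValueError` matches → answer = 23.
3. bare `raise` re-raises the same ValueError.
4. Outer `except ValueError` matches → answer = 65.
Result: 65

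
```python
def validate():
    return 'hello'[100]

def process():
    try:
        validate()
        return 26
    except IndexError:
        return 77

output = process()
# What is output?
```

Step-by-step execution trace:
1. `process()` calls `validate()`.
2. `validate()` evaluates `'hello'[100]`, which raises IndexError; it propagates to the caller.
3. `return 26` is not reached.
4. `except IndexError` in process matches → returns 77.
5. output = 77.
Result: 77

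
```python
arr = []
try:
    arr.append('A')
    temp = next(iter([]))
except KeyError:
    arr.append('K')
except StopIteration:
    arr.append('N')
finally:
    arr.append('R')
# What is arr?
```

Step-by-step execution trace:
1. try: `arr.append('A')` → arr = ['A'].
2. `temp = next(iter([]))` raises StopIteration.
3. `except KeyError` does not match StopIteration; skipped.
4. `except StopIteration` matches → `arr.append('N')` → arr = ['A', 'N'].
5. finally always runs: `arr.append('R')` → arr = ['A', 'N', 'R'].
Result: ['A', 'N', 'R']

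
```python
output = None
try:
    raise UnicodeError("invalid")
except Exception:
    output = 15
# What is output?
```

Step-by-step execution trace:
1. `raise UnicodeError(...)` raises UnicodeError.
2. `except Exception` matches (UnicodeError is a subclass of Exception) → output = 15.
Result: 15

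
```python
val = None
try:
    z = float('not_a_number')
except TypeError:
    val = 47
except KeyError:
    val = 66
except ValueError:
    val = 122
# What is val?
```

Step-by-step execution trace:
1. `z = float('not_a_number')` raises ValueError.
2. `except TypeError` does not match ValueError; skipped.
3. `except KeyError` does not match ValueError; skipped.
4. `except ValueError` matches → val = 122.
Result: 122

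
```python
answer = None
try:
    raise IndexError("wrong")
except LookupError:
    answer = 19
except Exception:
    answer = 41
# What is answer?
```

Step-by-step execution trace:
1. `raise IndexError(...)` raises IndexError.
2. `except LookupError` matches (IndexError is a subclass of LookupError) → answer = 19.
3. `except Exception` is not reached.
Result: 19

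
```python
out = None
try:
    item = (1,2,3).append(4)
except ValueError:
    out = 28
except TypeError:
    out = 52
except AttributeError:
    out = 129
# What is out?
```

Step-by-step execution trace:
1. `item = (1,2,3).append(4)` raises AttributeError.
2. `except ValueError` does not match AttributeError; skipped.
3. `except TypeError` does not match AttributeError; skipped.
4. `except AttributeError` matches → out = 129.
Result: 129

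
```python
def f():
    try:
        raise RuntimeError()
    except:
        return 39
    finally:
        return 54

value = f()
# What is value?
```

Step-by-step execution trace:
1. `f()` enters try: `raise RuntimeError()` raises RuntimeError.
2. bare `except` matches → `return 39` sets pending return value 39.
3. Before returning, `finally: return 54` runs and overrides the pending return.
4. f() returns 54 → value = 54.
Result: 54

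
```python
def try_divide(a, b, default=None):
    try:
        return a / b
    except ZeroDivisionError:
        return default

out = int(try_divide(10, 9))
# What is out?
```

Step-by-step execution trace:
1. `try_divide(10, 9)` enters try: `return 10 / 9` → returns 1.1111111111111112. No exception raised.
2. `except ZeroDivisionError` is skipped.
3. `int(1.1111111111111112)` → 1 → out = 1.
Result: 1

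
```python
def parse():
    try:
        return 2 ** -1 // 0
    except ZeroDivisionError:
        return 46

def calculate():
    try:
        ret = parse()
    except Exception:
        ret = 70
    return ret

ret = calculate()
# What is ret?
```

Step-by-step execution trace:
1. `calculate()` calls `parse()`.
2. In parse: `2 ** -1 // 0` raises ZeroDivisionError; `except ZeroDivisionError` catches it → returns 46.
3. In calculate: `ret = parse()` → ret = 46. No exception reaches calculate.
4. `except Exception` is skipped; calculate returns 46.
5. ret = 46.
Result: 46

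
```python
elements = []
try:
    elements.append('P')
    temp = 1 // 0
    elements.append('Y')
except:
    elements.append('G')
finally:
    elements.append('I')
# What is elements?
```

Step-by-step execution trace:
1. try: `elements.append('P')` → elements = ['P'].
2. `temp = 1 // 0` raises ZeroDivisionError; `elements.append('Y')` is not reached.
3. bare `except` matches → `elements.append('G')` → elements = ['P', 'G'].
4. finally always runs: `elements.append('I')` → elements = ['P', 'G', 'I'].
Result: ['P', 'G', 'I']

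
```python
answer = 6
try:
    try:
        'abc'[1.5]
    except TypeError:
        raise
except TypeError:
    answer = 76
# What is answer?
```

Step-by-step execution trace:
1. Inner try: `'abc'[1.5]` raises TypeError.
2. Inner `except TypeError` matches; bare `raise` re-raises the same TypeError.
3. Outer `except TypeError` matches → answer = 76.
Result: 76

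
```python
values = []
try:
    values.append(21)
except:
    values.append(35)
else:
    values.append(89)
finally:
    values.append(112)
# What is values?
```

Step-by-step execution trace:
1. try: `values.append(21)` → values = [21]. No exception raised.
2. `except` is skipped.
3. `else` runs: `values.append(89)` → values = [21, 89].
4. `finally` always runs: `values.append(112)` → values = [21, 89, 112].
Result: [21, 89, 112]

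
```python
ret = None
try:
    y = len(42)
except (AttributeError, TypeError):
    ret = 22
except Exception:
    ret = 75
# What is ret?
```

Step-by-step execution trace:
1. `y = len(42)` raises TypeError.
2. `except (AttributeError, TypeError)` matches (TypeError is in the tuple) → ret = 22.
3. `except Exception` is not reached.
Result: 22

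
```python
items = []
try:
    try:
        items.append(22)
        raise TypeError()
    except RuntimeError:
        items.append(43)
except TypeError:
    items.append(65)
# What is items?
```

Step-by-step execution trace:
1. Inner try: `items.append(22)` → items = [22].
2. `raise TypeError()` raises TypeError.
3. Inner `except RuntimeError` does not match TypeError; exception propagates to outer try.
4. Outer `except TypeError` matches → `items.append(65)` → items = [22, 65].
Result: [22, 65]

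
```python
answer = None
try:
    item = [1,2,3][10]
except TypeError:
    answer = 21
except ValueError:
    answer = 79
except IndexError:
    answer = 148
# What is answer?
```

Step-by-step execution trace:
1. `item = [1,2,3][10]` raises IndexError.
2. `except TypeError` does not match IndexError; skipped.
3. `except ValueError` does not match IndexError; skipped.
4. `except IndexError` matches → answer = 148.
Result: 148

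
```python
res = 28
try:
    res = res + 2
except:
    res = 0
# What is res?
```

Step-by-step execution trace:
1. res starts at 28.
2. try: `res = res + 2` → res = 30. No exception raised.
3. `except` is skipped.
Result: 30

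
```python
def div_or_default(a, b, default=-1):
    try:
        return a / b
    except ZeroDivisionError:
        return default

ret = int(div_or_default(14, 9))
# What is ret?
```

Step-by-step execution trace:
1. `div_or_default(14, 9)` enters try: `return 14 / 9` → returns 1.5555555555555556. No exception raised.
2. `except ZeroDivisionError` is skipped.
3. `int(1.5555555555555556)` → 1 → ret = 1.
Result: 1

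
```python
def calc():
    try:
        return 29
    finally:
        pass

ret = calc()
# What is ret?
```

Step-by-step execution trace:
1. `calc()` enters try: `return 29` sets pending return value 29.
2. Before returning, `finally: pass` runs (no effect).
3. calc() returns 29 → ret = 29.
Result: 29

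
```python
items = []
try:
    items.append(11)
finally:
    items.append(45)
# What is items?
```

Step-by-step execution trace:
1. try: `items.append(11)` → items = [11].
2. The try body completes without raising.
3. finally always runs: `items.append(45)` → items = [11, 45].
Result: [11, 45]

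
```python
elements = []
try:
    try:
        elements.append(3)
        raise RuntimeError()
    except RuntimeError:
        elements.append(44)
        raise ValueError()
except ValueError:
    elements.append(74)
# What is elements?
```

Step-by-step execution trace:
1. Inner try: `elements.append(3)` → elements = [3].
2. `raise RuntimeError()` raises RuntimeError.
3. Inner `except RuntimeError` matches → `elements.append(44)` → elements = [3, 44].
4. `raise ValueError()` raises ValueError; propagates to outer try.
5. Outer `except ValueError` matches → `elements.append(74)` → elements = [3, 44, 74].
Result: [3, 44, 74]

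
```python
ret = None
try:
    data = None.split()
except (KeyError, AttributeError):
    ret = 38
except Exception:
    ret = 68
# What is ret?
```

Step-by-step execution trace:
1. `data = None.split()` raises AttributeError.
2. `except (KeyError, AttributeError)` matches (AttributeError is in the tuple) → ret = 38.
3. `except Exception` is not reached.
Result: 38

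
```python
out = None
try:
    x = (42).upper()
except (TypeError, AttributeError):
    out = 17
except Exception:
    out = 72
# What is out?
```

Step-by-step execution trace:
1. `x = (42).upper()` raises AttributeError.
2. `except (TypeError, AttributeError)` matches (AttributeError is in the tuple) → out = 17.
3. `except Exception` is not reached.
Result: 17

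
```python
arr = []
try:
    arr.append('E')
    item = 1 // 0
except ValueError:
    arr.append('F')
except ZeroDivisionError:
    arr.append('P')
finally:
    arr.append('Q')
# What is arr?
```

Step-by-step execution trace:
1. try: `arr.append('E')` → arr = ['E'].
2. `item = 1 // 0` raises ZeroDivisionError.
3. `except ValueError` does not match ZeroDivisionError; skipped.
4. `except ZeroDivisionError` matches → `arr.append('P')` → arr = ['E', 'P'].
5. finally always runs: `arr.append('Q')` → arr = ['E', 'P', 'Q'].
Result: ['E', 'P', 'Q']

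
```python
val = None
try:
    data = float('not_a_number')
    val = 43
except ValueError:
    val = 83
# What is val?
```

Step-by-step execution trace:
1. `data = float('not_a_number')` raises ValueError.
2. `val = 43` is not reached.
3. `except ValueError` matches → val = 83.
Result: 83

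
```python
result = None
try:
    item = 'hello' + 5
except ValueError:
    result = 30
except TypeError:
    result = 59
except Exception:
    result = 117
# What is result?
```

Step-by-step execution trace:
1. `item = 'hello' + 5` raises TypeError.
2. `except ValueError` does not match TypeError; skipped.
3. `except TypeError` matches → result = 59.
4. Remaining except clauses are skipped.
Result: 59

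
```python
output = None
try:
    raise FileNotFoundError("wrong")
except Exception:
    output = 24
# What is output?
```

Step-by-step execution trace:
1. `raise FileNotFoundError(...)` raises FileNotFoundError.
2. `except Exception` matches (FileNotFoundError is a subclass of Exception) → output = 24.
Result: 24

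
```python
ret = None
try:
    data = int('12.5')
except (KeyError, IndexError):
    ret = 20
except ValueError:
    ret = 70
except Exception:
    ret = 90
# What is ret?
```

Step-by-step execution trace:
1. `data = int('12.5')` raises ValueError.
2. `except (KeyError, IndexError)` does not match ValueError; skipped.
3. `except ValueError` matches (exact type match) → ret = 70.
4. `except Exception` is not reached.
Result: 70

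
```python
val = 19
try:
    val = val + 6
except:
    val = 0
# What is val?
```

Step-by-step execution trace:
1. val starts at 19.
2. try: `val = val + 6` → val = 25. No exception raised.
3. `except` is skipped.
Result: 25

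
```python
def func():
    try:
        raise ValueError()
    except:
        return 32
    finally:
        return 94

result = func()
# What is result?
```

Step-by-step execution trace:
1. `func()` enters try: `raise ValueError()` raises ValueError.
2. bare `except` matches → `return 32` sets pending return value 32.
3. Before returning, `finally: return 94` runs and overrides the pending return.
4. func() returns 94 → result = 94.
Result: 94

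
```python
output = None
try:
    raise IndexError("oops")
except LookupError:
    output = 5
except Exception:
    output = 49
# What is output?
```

Step-by-step execution trace:
1. `raise IndexError(...)` raises IndexError.
2. `except LookupError` matches (IndexError is a subclass of LookupError) → output = 5.
3. `except Exception` is not reached.
Result: 5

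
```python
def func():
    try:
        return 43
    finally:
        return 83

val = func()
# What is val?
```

Step-by-step execution trace:
1. `func()` enters try: `return 43` sets pending return value 43.
2. Before returning, `finally: return 83` runs and overrides the pending return.
3. func() returns 83 → val = 83.
Result: 83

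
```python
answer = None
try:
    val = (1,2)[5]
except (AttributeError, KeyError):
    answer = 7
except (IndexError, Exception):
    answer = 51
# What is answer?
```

Step-by-step execution trace:
1. `val = (1,2)[5]` raises IndexError.
2. `except (AttributeError, KeyError)` does not match IndexError; skipped.
3. `except (IndexError, Exception)` matches (IndexError is in the tuple) → answer = 51.
Result: 51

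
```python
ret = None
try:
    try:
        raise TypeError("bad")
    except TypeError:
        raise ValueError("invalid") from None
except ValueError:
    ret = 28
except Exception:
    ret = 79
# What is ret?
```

Step-by-step execution trace:
1. Inner try raises TypeError; inner `except TypeError` catches it.
2. `raise ValueError(...) from None` raises ValueError (from None suppresses __context__, but the active exception is still ValueError).
3. Outer `except ValueError` matches → ret = 28.
4. `except Exception` is not reached.
Result: 28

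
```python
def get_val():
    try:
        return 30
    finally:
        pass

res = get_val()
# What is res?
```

Step-by-step execution trace:
1. `get_val()` enters try: `return 30` sets pending return value 30.
2. Before returning, `finally: pass` runs (no effect).
3. get_val() returns 30 → res = 30.
Result: 30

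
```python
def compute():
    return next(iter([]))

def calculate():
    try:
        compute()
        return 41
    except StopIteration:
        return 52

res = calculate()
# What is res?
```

Step-by-step execution trace:
1. `calculate()` calls `compute()`.
2. `compute()` evaluates `next(iter([]))`, which raises StopIteration; it propagates to the caller.
3. `return 41` is not reached.
4. `except StopIteration` in calculate matches → returns 52.
5. res = 52.
Result: 52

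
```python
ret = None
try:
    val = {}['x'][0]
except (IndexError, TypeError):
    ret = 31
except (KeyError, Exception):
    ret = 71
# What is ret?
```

Step-by-step execution trace:
1. `val = {}['x'][0]` raises KeyError.
2. `except (IndexError, TypeError)` does not match KeyError; skipped.
3. `except (KeyError, Exception)` matches (KeyError is in the tuple) → ret = 71.
Result: 71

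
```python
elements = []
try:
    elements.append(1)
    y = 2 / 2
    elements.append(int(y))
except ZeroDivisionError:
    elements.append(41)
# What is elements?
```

Step-by-step execution trace:
1. try: `elements.append(1)` → elements = [1].
2. `y = 2 / 2` → y = 1.0. No exception raised.
3. `elements.append(int(y))` → elements = [1, 1].
4. `except ZeroDivisionError` is skipped (no exception was raised).
Result: [1, 1]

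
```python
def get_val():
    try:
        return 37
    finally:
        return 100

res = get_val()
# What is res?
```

Step-by-step execution trace:
1. `get_val()` enters try: `return 37` sets pending return value 37.
2. Before returning, `finally: return 100` runs and overrides the pending return.
3. get_val() returns 100 → res = 100.
Result: 100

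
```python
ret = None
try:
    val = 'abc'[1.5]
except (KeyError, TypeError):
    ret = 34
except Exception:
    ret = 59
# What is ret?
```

Step-by-step execution trace:
1. `val = 'abc'[1.5]` raises TypeError.
2. `except (KeyError, TypeError)` matches (TypeError is in the tuple) → ret = 34.
3. `except Exception` is not reached.
Result: 34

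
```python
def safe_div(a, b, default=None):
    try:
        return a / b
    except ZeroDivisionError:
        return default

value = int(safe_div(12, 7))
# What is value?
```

Step-by-step execution trace:
1. `safe_div(12, 7)` enters try: `return 12 / 7` → returns 1.7142857142857142. No exception raised.
2. `except ZeroDivisionError` is skipped.
3. `int(1.7142857142857142)` → 1 → value = 1.
Result: 1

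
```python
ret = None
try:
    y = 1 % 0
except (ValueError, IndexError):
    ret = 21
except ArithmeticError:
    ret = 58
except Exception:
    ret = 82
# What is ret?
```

Step-by-step execution trace:
1. `y = 1 % 0` raises ZeroDivisionError.
2. `except (ValueError, IndexError)` does not match ZeroDivisionError; skipped.
3. `except ArithmeticError` matches (ZeroDivisionError is a subclass of ArithmeticError) → ret = 58.
4. `except Exception` is not reached.
Result: 58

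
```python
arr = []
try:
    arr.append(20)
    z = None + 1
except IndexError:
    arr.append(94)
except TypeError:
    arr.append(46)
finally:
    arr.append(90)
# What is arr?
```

Step-by-step execution trace:
1. try: `arr.append(20)` → arr = [20].
2. `z = None + 1` raises TypeError.
3. `except IndexError` does not match TypeError; skipped.
4. `except TypeError` matches → `arr.append(46)` → arr = [20, 46].
5. finally always runs: `arr.append(90)` → arr = [20, 46, 90].
Result: [20, 46, 90]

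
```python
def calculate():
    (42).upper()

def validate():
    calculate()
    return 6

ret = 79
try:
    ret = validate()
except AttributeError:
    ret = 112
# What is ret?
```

Step-by-step execution trace:
1. ret starts at 79.
2. try: `validate()` calls `calculate()`.
3. `calculate()` evaluates `(42).upper()`, which raises AttributeError; it propagates through validate (uncaught).
4. `return 6` in validate is not reached; the assignment to ret does not complete.
5. `except AttributeError` matches → ret = 112.
Result: 112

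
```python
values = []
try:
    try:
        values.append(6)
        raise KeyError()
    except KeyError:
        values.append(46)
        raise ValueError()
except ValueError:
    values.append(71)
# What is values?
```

Step-by-step execution trace:
1. Inner try: `values.append(6)` → values = [6].
2. `raise KeyError()` raises KeyError.
3. Inner `except KeyError` matches → `values.append(46)` → values = [6, 46].
4. `raise ValueError()` raises ValueError; propagates to outer try.
5. Outer `except ValueError` matches → `values.append(71)` → values = [6, 46, 71].
Result: [6, 46, 71]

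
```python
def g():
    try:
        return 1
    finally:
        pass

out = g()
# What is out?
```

Step-by-step execution trace:
1. `g()` enters try: `return 1` sets pending return value 1.
2. Before returning, `finally: pass` runs (no effect).
3. g() returns 1 → out = 1.
Result: 1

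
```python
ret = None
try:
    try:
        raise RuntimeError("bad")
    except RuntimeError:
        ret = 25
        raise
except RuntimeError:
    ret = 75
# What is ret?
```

Step-by-step execution trace:
1. Inner try: `raise RuntimeError("bad")` raises RuntimeError.
2. Inner `except RuntimeError` matches → ret = 25.
3. bare `raise` re-raises the same RuntimeError.
4. Outer `except RuntimeError` matches → ret = 75.
Result: 75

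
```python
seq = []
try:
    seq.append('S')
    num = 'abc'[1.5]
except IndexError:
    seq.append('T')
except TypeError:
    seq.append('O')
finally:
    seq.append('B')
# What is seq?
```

Step-by-step execution trace:
1. try: `seq.append('S')` → seq = ['S'].
2. `num = 'abc'[1.5]` raises TypeError.
3. `except IndexError` does not match TypeError; skipped.
4. `except TypeError` matches → `seq.append('O')` → seq = ['S', 'O'].
5. finally always runs: `seq.append('B')` → seq = ['S', 'O', 'B'].
Result: ['S', 'O', 'B']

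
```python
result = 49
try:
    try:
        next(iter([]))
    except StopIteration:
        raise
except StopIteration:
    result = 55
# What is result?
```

Step-by-step execution trace:
1. Inner try: `next(iter([]))` raises StopIteration.
2. Inner `except StopIteration` matches; bare `raise` re-raises the same StopIteration.
3. Outer `except StopIteration` matches → result = 55.
Result: 55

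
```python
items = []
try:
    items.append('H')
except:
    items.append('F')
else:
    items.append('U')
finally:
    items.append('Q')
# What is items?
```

Step-by-step execution trace:
1. try: `items.append('H')` → items = ['H']. No exception raised.
2. `except` is skipped.
3. `else` runs: `items.append('U')` → items = ['H', 'U'].
4. `finally` always runs: `items.append('Q')` → items = ['H', 'U', 'Q'].
Result: ['H', 'U', 'Q']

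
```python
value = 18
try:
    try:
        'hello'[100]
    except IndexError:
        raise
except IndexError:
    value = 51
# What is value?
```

Step-by-step execution trace:
1. Inner try: `'hello'[100]` raises IndexError.
2. Inner `except IndexError` matches; bare `raise` re-raises the same IndexError.
3. Outer `except IndexError` matches → value = 51.
Result: 51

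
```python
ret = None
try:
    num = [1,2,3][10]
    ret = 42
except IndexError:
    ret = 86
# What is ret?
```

Step-by-step execution trace:
1. `num = [1,2,3][10]` raises IndexError.
2. `ret = 42` is not reached.
3. `except IndexError` matches → ret = 86.
Result: 86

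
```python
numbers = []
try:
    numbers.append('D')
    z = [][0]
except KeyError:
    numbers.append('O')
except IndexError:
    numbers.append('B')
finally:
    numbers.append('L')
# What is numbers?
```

Step-by-step execution trace:
1. try: `numbers.append('D')` → numbers = ['D'].
2. `z = [][0]` raises IndexError.
3. `except KeyError` does not match IndexError; skipped.
4. `except IndexError` matches → `numbers.append('B')` → numbers = ['D', 'B'].
5. finally always runs: `numbers.append('L')` → numbers = ['D', 'B', 'L'].
Result: ['D', 'B', 'L']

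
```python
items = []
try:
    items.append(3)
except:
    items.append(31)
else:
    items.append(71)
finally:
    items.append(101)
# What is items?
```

Step-by-step execution trace:
1. try: `items.append(3)` → items = [3]. No exception raised.
2. `except` is skipped.
3. `else` runs: `items.append(71)` → items = [3, 71].
4. `finally` always runs: `items.append(101)` → items = [3, 71, 101].
Result: [3, 71, 101]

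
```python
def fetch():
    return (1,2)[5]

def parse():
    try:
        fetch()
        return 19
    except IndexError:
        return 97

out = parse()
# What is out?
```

Step-by-step execution trace:
1. `parse()` calls `fetch()`.
2. `fetch()` evaluates `(1,2)[5]`, which raises IndexError; it propagates to the caller.
3. `return 19` is not reached.
4. `except IndexError` in parse matches → returns 97.
5. out = 97.
Result: 97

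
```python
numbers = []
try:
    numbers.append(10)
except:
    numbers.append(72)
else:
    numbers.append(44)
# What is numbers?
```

Step-by-step execution trace:
1. try: `numbers.append(10)` → numbers = [10]. No exception raised.
2. `except` is skipped.
3. `else` runs (try completed without exception): `numbers.append(44)` → numbers = [10, 44].
Result: [10, 44]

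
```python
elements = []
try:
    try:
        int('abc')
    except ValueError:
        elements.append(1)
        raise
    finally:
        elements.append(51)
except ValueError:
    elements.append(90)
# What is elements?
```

Step-by-step execution trace:
1. Inner try: `int('abc')` raises ValueError.
2. Inner `except ValueError` matches → `elements.append(1)` → elements = [1].
3. bare `raise` re-raises ValueError.
4. Inner `finally` runs during unwinding: `elements.append(51)` → elements = [1, 51].
5. Outer `except ValueError` matches → `elements.append(90)` → elements = [1, 51, 90].
Result: [1, 51, 90]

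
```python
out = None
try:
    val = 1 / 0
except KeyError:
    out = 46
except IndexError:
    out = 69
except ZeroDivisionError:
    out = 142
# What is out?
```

Step-by-step execution trace:
1. `val = 1 / 0` raises ZeroDivisionError.
2. `except KeyError` does not match ZeroDivisionError; skipped.
3. `except IndexError` does not match ZeroDivisionError; skipped.
4. `except ZeroDivisionError` matches → out = 142.
Result: 142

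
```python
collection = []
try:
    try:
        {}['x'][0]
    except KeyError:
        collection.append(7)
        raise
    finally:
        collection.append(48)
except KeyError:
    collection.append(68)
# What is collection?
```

Step-by-step execution trace:
1. Inner try: `{}['x'][0]` raises KeyError.
2. Inner `except KeyError` matches → `collection.append(7)` → collection = [7].
3. bare `raise` re-raises KeyError.
4. Inner `finally` runs during unwinding: `collection.append(48)` → collection = [7, 48].
5. Outer `except KeyError` matches → `collection.append(68)` → collection = [7, 48, 68].
Result: [7, 48, 68]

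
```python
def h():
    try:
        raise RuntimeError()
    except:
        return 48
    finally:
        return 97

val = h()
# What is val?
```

Step-by-step execution trace:
1. `h()` enters try: `raise RuntimeError()` raises RuntimeError.
2. bare `except` matches → `return 48` sets pending return value 48.
3. Before returning, `finally: return 97` runs and overrides the pending return.
4. h() returns 97 → val = 97.
Result: 97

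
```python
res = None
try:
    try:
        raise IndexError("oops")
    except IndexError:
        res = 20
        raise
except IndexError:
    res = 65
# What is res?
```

Step-by-step execution trace:
1. Inner try: `raise IndexError("oops")` raises IndexError.
2. Inner `except IndexError` matches → res = 20.
3. bare `raise` re-raises the same IndexError.
4. Outer `except IndexError` matches → res = 65.
Result: 65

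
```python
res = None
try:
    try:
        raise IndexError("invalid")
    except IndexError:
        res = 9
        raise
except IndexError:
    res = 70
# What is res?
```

Step-by-step execution trace:
1. Inner try: `raise IndexError("invalid")` raises IndexError.
2. Inner `except IndexError` matches → res = 9.
3. bare `raise` re-raises the same IndexError.
4. Outer `except IndexError` matches → res = 70.
Result: 70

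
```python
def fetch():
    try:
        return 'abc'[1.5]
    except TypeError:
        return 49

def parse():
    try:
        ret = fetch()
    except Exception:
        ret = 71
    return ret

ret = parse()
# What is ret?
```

Step-by-step execution trace:
1. `parse()` calls `fetch()`.
2. In fetch: `'abc'[1.5]` raises TypeError; `except TypeError` catches it → returns 49.
3. In parse: `ret = fetch()` → ret = 49. No exception reaches parse.
4. `except Exception` is skipped; parse returns 49.
5. ret = 49.
Result: 49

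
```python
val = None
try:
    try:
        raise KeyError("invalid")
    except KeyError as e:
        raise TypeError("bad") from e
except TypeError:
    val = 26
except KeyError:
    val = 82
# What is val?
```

Step-by-step execution trace:
1. Inner try raises KeyError; inner `except KeyError as e` catches it.
2. `raise TypeError(...) from e` raises TypeError (KeyError is attached as __cause__, but only TypeError is active).
3. Outer `except TypeError` matches → val = 26.
4. `except KeyError` is not reached.
Result: 26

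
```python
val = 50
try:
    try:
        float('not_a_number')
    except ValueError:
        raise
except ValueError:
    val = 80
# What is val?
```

Step-by-step execution trace:
1. Inner try: `float('not_a_number')` raises ValueError.
2. Inner `except ValueError` matches; bare `raise` re-raises the same ValueError.
3. Outer `except ValueError` matches → val = 80.
Result: 80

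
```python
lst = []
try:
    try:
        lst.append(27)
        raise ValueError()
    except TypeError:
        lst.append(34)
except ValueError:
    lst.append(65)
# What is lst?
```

Step-by-step execution trace:
1. Inner try: `lst.append(27)` → lst = [27].
2. `raise ValueError()` raises ValueError.
3. Inner `except TypeError` does not match ValueError; exception propagates to outer try.
4. Outer `except ValueError` matches → `lst.append(65)` → lst = [27, 65].
Result: [27, 65]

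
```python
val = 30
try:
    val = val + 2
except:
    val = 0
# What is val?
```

Step-by-step execution trace:
1. val starts at 30.
2. try: `val = val + 2` → val = 32. No exception raised.
3. `except` is skipped.
Result: 32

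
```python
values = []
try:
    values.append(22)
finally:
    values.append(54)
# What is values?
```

Step-by-step execution trace:
1. try: `values.append(22)` → values = [22].
2. The try body completes without raising.
3. finally always runs: `values.append(54)` → values = [22, 54].
Result: [22, 54]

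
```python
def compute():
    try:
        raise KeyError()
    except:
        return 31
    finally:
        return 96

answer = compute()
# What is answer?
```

Step-by-step execution trace:
1. `compute()` enters try: `raise KeyError()` raises KeyError.
2. bare `except` matches → `return 31` sets pending return value 31.
3. Before returning, `finally: return 96` runs and overrides the pending return.
4. compute() returns 96 → answer = 96.
Result: 96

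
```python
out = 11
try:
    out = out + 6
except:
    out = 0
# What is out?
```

Step-by-step execution trace:
1. out starts at 11.
2. try: `out = out + 6` → out = 17. No exception raised.
3. `except` is skipped.
Result: 17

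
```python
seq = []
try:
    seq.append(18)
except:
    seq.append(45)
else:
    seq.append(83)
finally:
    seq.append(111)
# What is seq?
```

Step-by-step execution trace:
1. try: `seq.append(18)` → seq = [18]. No exception raised.
2. `except` is skipped.
3. `else` runs: `seq.append(83)` → seq = [18, 83].
4. `finally` always runs: `seq.append(111)` → seq = [18, 83, 111].
Result: [18, 83, 111]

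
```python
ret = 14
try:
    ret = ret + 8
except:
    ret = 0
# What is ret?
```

Step-by-step execution trace:
1. ret starts at 14.
2. try: `ret = ret + 8` → ret = 22. No exception raised.
3. `except` is skipped.
Result: 22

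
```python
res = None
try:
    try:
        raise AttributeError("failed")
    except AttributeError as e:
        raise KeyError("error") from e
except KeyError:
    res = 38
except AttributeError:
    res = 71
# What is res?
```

Step-by-step execution trace:
1. Inner try raises AttributeError; inner `except AttributeError as e` catches it.
2. `raise KeyError(...) from e` raises KeyError (AttributeError is attached as __cause__, but only KeyError is active).
3. Outer `except KeyError` matches → res = 38.
4. `except AttributeError` is not reached.
Result: 38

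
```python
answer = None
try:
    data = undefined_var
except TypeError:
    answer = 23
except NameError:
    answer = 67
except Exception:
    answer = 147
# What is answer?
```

Step-by-step execution trace:
1. `data = undefined_var` raises NameError.
2. `except TypeError` does not match NameError; skipped.
3. `except NameError` matches → answer = 67.
4. Remaining except clauses are skipped.
Result: 67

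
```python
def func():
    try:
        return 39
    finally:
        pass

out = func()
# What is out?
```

Step-by-step execution trace:
1. `func()` enters try: `return 39` sets pending return value 39.
2. Before returning, `finally: pass` runs (no effect).
3. func() returns 39 → out = 39.
Result: 39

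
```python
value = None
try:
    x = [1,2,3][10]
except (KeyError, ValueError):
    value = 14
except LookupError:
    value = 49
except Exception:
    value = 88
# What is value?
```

Step-by-step execution trace:
1. `x = [1,2,3][10]` raises IndexError.
2. `except (KeyError, ValueError)` does not match IndexError; skipped.
3. `except LookupError` matches (IndexError is a subclass of LookupError) → value = 49.
4. `except Exception` is not reached.
Result: 49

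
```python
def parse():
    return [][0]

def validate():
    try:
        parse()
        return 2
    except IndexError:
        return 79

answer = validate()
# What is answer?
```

Step-by-step execution trace:
1. `validate()` calls `parse()`.
2. `parse()` evaluates `[][0]`, which raises IndexError; it propagates to the caller.
3. `return 2` is not reached.
4. `except IndexError` in validate matches → returns 79.
5. answer = 79.
Result: 79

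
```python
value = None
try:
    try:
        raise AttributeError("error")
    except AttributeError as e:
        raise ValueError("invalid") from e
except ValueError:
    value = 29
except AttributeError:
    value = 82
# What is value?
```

Step-by-step execution trace:
1. Inner try raises AttributeError; inner `except AttributeError as e` catches it.
2. `raise ValueError(...) from e` raises ValueError (AttributeError is attached as __cause__, but only ValueError is active).
3. Outer `except ValueError` matches → value = 29.
4. `except AttributeError` is not reached.
Result: 29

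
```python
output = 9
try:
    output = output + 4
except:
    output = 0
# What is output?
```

Step-by-step execution trace:
1. output starts at 9.
2. try: `output = output + 4` → output = 13. No exception raised.
3. `except` is skipped.
Result: 13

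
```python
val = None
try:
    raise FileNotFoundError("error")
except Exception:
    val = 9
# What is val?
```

Step-by-step execution trace:
1. `raise FileNotFoundError(...)` raises FileNotFoundError.
2. `except Exception` matches (FileNotFoundError is a subclass of Exception) → val = 9.
Result: 9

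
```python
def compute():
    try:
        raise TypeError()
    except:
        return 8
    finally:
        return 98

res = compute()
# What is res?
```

Step-by-step execution trace:
1. `compute()` enters try: `raise TypeError()` raises TypeError.
2. bare `except` matches → `return 8` sets pending return value 8.
3. Before returning, `finally: return 98` runs and overrides the pending return.
4. compute() returns 98 → res = 98.
Result: 98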